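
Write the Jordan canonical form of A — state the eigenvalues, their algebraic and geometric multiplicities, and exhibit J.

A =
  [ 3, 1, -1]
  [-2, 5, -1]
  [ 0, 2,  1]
J_3(3)

The characteristic polynomial is
  det(x·I − A) = x^3 - 9*x^2 + 27*x - 27 = (x - 3)^3

Eigenvalues and multiplicities (the geometric multiplicity of λ is n − rank(A − λI), which equals the number of Jordan blocks for λ):
  λ = 3: algebraic multiplicity = 3, geometric multiplicity = 1

Determining the block sizes for each eigenvalue:
  λ = 3: one block (gm = 1), so the single block has size am = 3 → block sizes [3]

Assembling the blocks gives a Jordan form
J =
  [3, 1, 0]
  [0, 3, 1]
  [0, 0, 3]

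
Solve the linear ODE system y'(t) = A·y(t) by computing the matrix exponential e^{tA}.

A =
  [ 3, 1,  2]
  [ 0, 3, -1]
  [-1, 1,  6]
e^{tA} =
  [-t^2*exp(4*t)/2 - t*exp(4*t) + exp(4*t), t*exp(4*t), t^2*exp(4*t)/2 + 2*t*exp(4*t)]
  [t^2*exp(4*t)/2, -t*exp(4*t) + exp(4*t), -t^2*exp(4*t)/2 - t*exp(4*t)]
  [-t^2*exp(4*t)/2 - t*exp(4*t), t*exp(4*t), t^2*exp(4*t)/2 + 2*t*exp(4*t) + exp(4*t)]

Strategy: write A = P · J · P⁻¹ where J is a Jordan canonical form, so e^{tA} = P · e^{tJ} · P⁻¹, and e^{tJ} can be computed block-by-block.

A has Jordan form
J =
  [4, 1, 0]
  [0, 4, 1]
  [0, 0, 4]
(up to reordering of blocks).

Per-block formulas:
  For a 3×3 Jordan block J_3(4): exp(t · J_3(4)) = e^(4t)·(I + t·N + (t^2/2)·N^2), where N is the 3×3 nilpotent shift.

After assembling e^{tJ} and conjugating by P, we get:

e^{tA} =
  [-t^2*exp(4*t)/2 - t*exp(4*t) + exp(4*t), t*exp(4*t), t^2*exp(4*t)/2 + 2*t*exp(4*t)]
  [t^2*exp(4*t)/2, -t*exp(4*t) + exp(4*t), -t^2*exp(4*t)/2 - t*exp(4*t)]
  [-t^2*exp(4*t)/2 - t*exp(4*t), t*exp(4*t), t^2*exp(4*t)/2 + 2*t*exp(4*t) + exp(4*t)]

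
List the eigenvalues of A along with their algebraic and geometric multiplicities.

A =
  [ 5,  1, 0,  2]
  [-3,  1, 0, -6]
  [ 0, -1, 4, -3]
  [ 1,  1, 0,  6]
λ = 4: alg = 4, geom = 2

Step 1 — factor the characteristic polynomial to read off the algebraic multiplicities:
  χ_A(x) = (x - 4)^4

Step 2 — compute geometric multiplicities via the rank-nullity identity g(λ) = n − rank(A − λI):
  rank(A − (4)·I) = 2, so dim ker(A − (4)·I) = n − 2 = 2

Summary:
  λ = 4: algebraic multiplicity = 4, geometric multiplicity = 2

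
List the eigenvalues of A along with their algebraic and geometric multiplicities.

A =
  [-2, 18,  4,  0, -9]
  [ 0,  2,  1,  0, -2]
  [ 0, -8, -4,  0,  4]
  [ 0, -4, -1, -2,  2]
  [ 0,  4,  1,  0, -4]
λ = -2: alg = 5, geom = 3

Step 1 — factor the characteristic polynomial to read off the algebraic multiplicities:
  χ_A(x) = (x + 2)^5

Step 2 — compute geometric multiplicities via the rank-nullity identity g(λ) = n − rank(A − λI):
  rank(A − (-2)·I) = 2, so dim ker(A − (-2)·I) = n − 2 = 3

Summary:
  λ = -2: algebraic multiplicity = 5, geometric multiplicity = 3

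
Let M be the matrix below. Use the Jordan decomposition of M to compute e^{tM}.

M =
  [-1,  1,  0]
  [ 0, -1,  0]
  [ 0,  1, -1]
e^{tM} =
  [exp(-t), t*exp(-t), 0]
  [0, exp(-t), 0]
  [0, t*exp(-t), exp(-t)]

Strategy: write M = P · J · P⁻¹ where J is a Jordan canonical form, so e^{tM} = P · e^{tJ} · P⁻¹, and e^{tJ} can be computed block-by-block.

M has Jordan form
J =
  [-1,  1,  0]
  [ 0, -1,  0]
  [ 0,  0, -1]
(up to reordering of blocks).

Per-block formulas:
  For a 1×1 block at λ = -1: exp(t · [-1]) = [e^(-1t)].
  For a 2×2 Jordan block J_2(-1): exp(t · J_2(-1)) = e^(-1t)·(I + t·N), where N is the 2×2 nilpotent shift.

After assembling e^{tJ} and conjugating by P, we get:

e^{tM} =
  [exp(-t), t*exp(-t), 0]
  [0, exp(-t), 0]
  [0, t*exp(-t), exp(-t)]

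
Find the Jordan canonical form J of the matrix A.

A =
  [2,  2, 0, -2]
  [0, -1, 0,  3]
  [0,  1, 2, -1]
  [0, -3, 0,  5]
J_2(2) ⊕ J_1(2) ⊕ J_1(2)

The characteristic polynomial is
  det(x·I − A) = x^4 - 8*x^3 + 24*x^2 - 32*x + 16 = (x - 2)^4

Eigenvalues and multiplicities (the geometric multiplicity of λ is n − rank(A − λI), which equals the number of Jordan blocks for λ):
  λ = 2: algebraic multiplicity = 4, geometric multiplicity = 3

Determining the block sizes for each eigenvalue:
  λ = 2: 3 blocks summing to 4 forces exactly one block of size 2 and the rest size 1 → block sizes [2, 1, 1]

Assembling the blocks gives a Jordan form
J =
  [2, 1, 0, 0]
  [0, 2, 0, 0]
  [0, 0, 2, 0]
  [0, 0, 0, 2]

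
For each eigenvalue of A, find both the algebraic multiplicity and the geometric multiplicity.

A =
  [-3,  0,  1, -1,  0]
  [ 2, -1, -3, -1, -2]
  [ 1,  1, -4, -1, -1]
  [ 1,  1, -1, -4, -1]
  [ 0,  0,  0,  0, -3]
λ = -3: alg = 5, geom = 3

Step 1 — factor the characteristic polynomial to read off the algebraic multiplicities:
  χ_A(x) = (x + 3)^5

Step 2 — compute geometric multiplicities via the rank-nullity identity g(λ) = n − rank(A − λI):
  rank(A − (-3)·I) = 2, so dim ker(A − (-3)·I) = n − 2 = 3

Summary:
  λ = -3: algebraic multiplicity = 5, geometric multiplicity = 3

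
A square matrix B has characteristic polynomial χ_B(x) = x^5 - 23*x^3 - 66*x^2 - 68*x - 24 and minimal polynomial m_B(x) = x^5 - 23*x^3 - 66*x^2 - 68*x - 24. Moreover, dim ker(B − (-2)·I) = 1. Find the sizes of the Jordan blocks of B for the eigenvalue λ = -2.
Block sizes for λ = -2: [2]

Step 1 — from the characteristic polynomial, algebraic multiplicity of λ = -2 is 2. From dim ker(B − (-2)·I) = 1, there are exactly 1 Jordan blocks for λ = -2.
Step 2 — from the minimal polynomial, the factor (x + 2)^2 tells us the largest block for λ = -2 has size 2.
Step 3 — with total size 2, 1 blocks, and largest block 2, the block sizes (in nonincreasing order) are [2].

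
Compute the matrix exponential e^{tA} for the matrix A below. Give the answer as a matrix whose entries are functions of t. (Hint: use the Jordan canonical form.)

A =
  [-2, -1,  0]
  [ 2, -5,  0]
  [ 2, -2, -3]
e^{tA} =
  [2*exp(-3*t) - exp(-4*t), -exp(-3*t) + exp(-4*t), 0]
  [2*exp(-3*t) - 2*exp(-4*t), -exp(-3*t) + 2*exp(-4*t), 0]
  [2*exp(-3*t) - 2*exp(-4*t), -2*exp(-3*t) + 2*exp(-4*t), exp(-3*t)]

Strategy: write A = P · J · P⁻¹ where J is a Jordan canonical form, so e^{tA} = P · e^{tJ} · P⁻¹, and e^{tJ} can be computed block-by-block.

A has Jordan form
J =
  [-4,  0,  0]
  [ 0, -3,  0]
  [ 0,  0, -3]
(up to reordering of blocks).

Per-block formulas:
  For a 1×1 block at λ = -4: exp(t · [-4]) = [e^(-4t)].
  For a 1×1 block at λ = -3: exp(t · [-3]) = [e^(-3t)].

After assembling e^{tJ} and conjugating by P, we get:

e^{tA} =
  [2*exp(-3*t) - exp(-4*t), -exp(-3*t) + exp(-4*t), 0]
  [2*exp(-3*t) - 2*exp(-4*t), -exp(-3*t) + 2*exp(-4*t), 0]
  [2*exp(-3*t) - 2*exp(-4*t), -2*exp(-3*t) + 2*exp(-4*t), exp(-3*t)]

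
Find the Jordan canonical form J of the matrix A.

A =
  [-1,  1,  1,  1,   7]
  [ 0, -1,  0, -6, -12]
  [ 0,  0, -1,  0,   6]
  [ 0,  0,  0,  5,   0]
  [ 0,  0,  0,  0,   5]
J_2(-1) ⊕ J_1(-1) ⊕ J_1(5) ⊕ J_1(5)

The characteristic polynomial is
  det(x·I − A) = x^5 - 7*x^4 - 2*x^3 + 46*x^2 + 65*x + 25 = (x - 5)^2*(x + 1)^3

Eigenvalues and multiplicities (the geometric multiplicity of λ is n − rank(A − λI), which equals the number of Jordan blocks for λ):
  λ = -1: algebraic multiplicity = 3, geometric multiplicity = 2
  λ = 5: algebraic multiplicity = 2, geometric multiplicity = 2

Determining the block sizes for each eigenvalue:
  λ = -1: 2 blocks summing to 3 forces exactly one block of size 2 and the rest size 1 → block sizes [2, 1]
  λ = 5: gm = am = 2, so every block has size 1 → block sizes [1, 1]

Assembling the blocks gives a Jordan form
J =
  [-1,  1,  0, 0, 0]
  [ 0, -1,  0, 0, 0]
  [ 0,  0, -1, 0, 0]
  [ 0,  0,  0, 5, 0]
  [ 0,  0,  0, 0, 5]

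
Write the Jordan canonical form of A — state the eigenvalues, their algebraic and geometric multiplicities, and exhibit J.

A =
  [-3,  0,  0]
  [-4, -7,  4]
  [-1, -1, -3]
J_2(-5) ⊕ J_1(-3)

The characteristic polynomial is
  det(x·I − A) = x^3 + 13*x^2 + 55*x + 75 = (x + 3)*(x + 5)^2

Eigenvalues and multiplicities (the geometric multiplicity of λ is n − rank(A − λI), which equals the number of Jordan blocks for λ):
  λ = -5: algebraic multiplicity = 2, geometric multiplicity = 1
  λ = -3: algebraic multiplicity = 1, geometric multiplicity = 1

Determining the block sizes for each eigenvalue:
  λ = -5: one block (gm = 1), so the single block has size am = 2 → block sizes [2]
  λ = -3: one block (gm = 1), so the single block has size am = 1 → block sizes [1]

Assembling the blocks gives a Jordan form
J =
  [-5,  1,  0]
  [ 0, -5,  0]
  [ 0,  0, -3]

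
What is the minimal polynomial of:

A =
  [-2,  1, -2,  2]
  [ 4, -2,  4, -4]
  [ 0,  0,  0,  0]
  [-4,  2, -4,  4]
x^2

The characteristic polynomial is χ_A(x) = x^4, so the eigenvalues are known. The minimal polynomial is
  m_A(x) = Π_λ (x − λ)^{k_λ}
where k_λ is the size of the *largest* Jordan block for λ (equivalently, the smallest k with (A − λI)^k v = 0 for every generalised eigenvector v of λ).

  λ = 0: largest Jordan block has size 2, contributing (x − 0)^2

So m_A(x) = x^2 = x^2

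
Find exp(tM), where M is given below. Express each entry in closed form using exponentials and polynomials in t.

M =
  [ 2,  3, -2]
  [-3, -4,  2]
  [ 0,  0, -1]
e^{tM} =
  [3*t*exp(-t) + exp(-t), 3*t*exp(-t), -2*t*exp(-t)]
  [-3*t*exp(-t), -3*t*exp(-t) + exp(-t), 2*t*exp(-t)]
  [0, 0, exp(-t)]

Strategy: write M = P · J · P⁻¹ where J is a Jordan canonical form, so e^{tM} = P · e^{tJ} · P⁻¹, and e^{tJ} can be computed block-by-block.

M has Jordan form
J =
  [-1,  1,  0]
  [ 0, -1,  0]
  [ 0,  0, -1]
(up to reordering of blocks).

Per-block formulas:
  For a 1×1 block at λ = -1: exp(t · [-1]) = [e^(-1t)].
  For a 2×2 Jordan block J_2(-1): exp(t · J_2(-1)) = e^(-1t)·(I + t·N), where N is the 2×2 nilpotent shift.

After assembling e^{tJ} and conjugating by P, we get:

e^{tM} =
  [3*t*exp(-t) + exp(-t), 3*t*exp(-t), -2*t*exp(-t)]
  [-3*t*exp(-t), -3*t*exp(-t) + exp(-t), 2*t*exp(-t)]
  [0, 0, exp(-t)]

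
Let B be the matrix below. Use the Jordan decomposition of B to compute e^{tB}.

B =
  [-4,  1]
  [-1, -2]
e^{tB} =
  [-t*exp(-3*t) + exp(-3*t), t*exp(-3*t)]
  [-t*exp(-3*t), t*exp(-3*t) + exp(-3*t)]

Strategy: write B = P · J · P⁻¹ where J is a Jordan canonical form, so e^{tB} = P · e^{tJ} · P⁻¹, and e^{tJ} can be computed block-by-block.

B has Jordan form
J =
  [-3,  1]
  [ 0, -3]
(up to reordering of blocks).

Per-block formulas:
  For a 2×2 Jordan block J_2(-3): exp(t · J_2(-3)) = e^(-3t)·(I + t·N), where N is the 2×2 nilpotent shift.

After assembling e^{tJ} and conjugating by P, we get:

e^{tB} =
  [-t*exp(-3*t) + exp(-3*t), t*exp(-3*t)]
  [-t*exp(-3*t), t*exp(-3*t) + exp(-3*t)]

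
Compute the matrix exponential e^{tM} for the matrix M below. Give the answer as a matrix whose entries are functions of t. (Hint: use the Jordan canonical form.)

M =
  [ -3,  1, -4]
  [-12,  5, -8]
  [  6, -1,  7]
e^{tM} =
  [-6*t*exp(3*t) + exp(3*t), t*exp(3*t), -4*t*exp(3*t)]
  [-12*t*exp(3*t), 2*t*exp(3*t) + exp(3*t), -8*t*exp(3*t)]
  [6*t*exp(3*t), -t*exp(3*t), 4*t*exp(3*t) + exp(3*t)]

Strategy: write M = P · J · P⁻¹ where J is a Jordan canonical form, so e^{tM} = P · e^{tJ} · P⁻¹, and e^{tJ} can be computed block-by-block.

M has Jordan form
J =
  [3, 1, 0]
  [0, 3, 0]
  [0, 0, 3]
(up to reordering of blocks).

Per-block formulas:
  For a 2×2 Jordan block J_2(3): exp(t · J_2(3)) = e^(3t)·(I + t·N), where N is the 2×2 nilpotent shift.
  For a 1×1 block at λ = 3: exp(t · [3]) = [e^(3t)].

After assembling e^{tJ} and conjugating by P, we get:

e^{tM} =
  [-6*t*exp(3*t) + exp(3*t), t*exp(3*t), -4*t*exp(3*t)]
  [-12*t*exp(3*t), 2*t*exp(3*t) + exp(3*t), -8*t*exp(3*t)]
  [6*t*exp(3*t), -t*exp(3*t), 4*t*exp(3*t) + exp(3*t)]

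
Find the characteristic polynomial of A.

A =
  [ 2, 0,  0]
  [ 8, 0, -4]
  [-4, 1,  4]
x^3 - 6*x^2 + 12*x - 8

Expanding det(x·I − A) (e.g. by cofactor expansion or by noting that A is similar to its Jordan form J, which has the same characteristic polynomial as A) gives
  χ_A(x) = x^3 - 6*x^2 + 12*x - 8
which factors as (x - 2)^3. The eigenvalues (with algebraic multiplicities) are λ = 2 with multiplicity 3.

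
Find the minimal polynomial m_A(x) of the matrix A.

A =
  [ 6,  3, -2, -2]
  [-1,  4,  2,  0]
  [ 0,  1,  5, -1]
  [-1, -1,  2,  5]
x^2 - 10*x + 25

The characteristic polynomial is χ_A(x) = (x - 5)^4, so the eigenvalues are known. The minimal polynomial is
  m_A(x) = Π_λ (x − λ)^{k_λ}
where k_λ is the size of the *largest* Jordan block for λ (equivalently, the smallest k with (A − λI)^k v = 0 for every generalised eigenvector v of λ).

  λ = 5: largest Jordan block has size 2, contributing (x − 5)^2

So m_A(x) = (x - 5)^2 = x^2 - 10*x + 25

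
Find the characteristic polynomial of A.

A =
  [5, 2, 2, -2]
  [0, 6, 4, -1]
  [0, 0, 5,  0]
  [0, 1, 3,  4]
x^4 - 20*x^3 + 150*x^2 - 500*x + 625

Expanding det(x·I − A) (e.g. by cofactor expansion or by noting that A is similar to its Jordan form J, which has the same characteristic polynomial as A) gives
  χ_A(x) = x^4 - 20*x^3 + 150*x^2 - 500*x + 625
which factors as (x - 5)^4. The eigenvalues (with algebraic multiplicities) are λ = 5 with multiplicity 4.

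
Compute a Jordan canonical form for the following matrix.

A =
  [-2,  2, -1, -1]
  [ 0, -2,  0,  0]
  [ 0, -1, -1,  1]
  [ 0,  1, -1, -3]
J_2(-2) ⊕ J_2(-2)

The characteristic polynomial is
  det(x·I − A) = x^4 + 8*x^3 + 24*x^2 + 32*x + 16 = (x + 2)^4

Eigenvalues and multiplicities (the geometric multiplicity of λ is n − rank(A − λI), which equals the number of Jordan blocks for λ):
  λ = -2: algebraic multiplicity = 4, geometric multiplicity = 2

Determining the block sizes for each eigenvalue:
  λ = -2: with am = 4 and gm = 2, the partition is not yet determined (e.g. several partitions of 4 into 2 parts exist). Let N = A − (-2)·I. Computing rank(N^1) = 2, rank(N^2) = 0; the number of blocks of size ≥ j is rank(N^{j−1}) − rank(N^j), giving [2, 2]. So we have 2 block(s) of size 2 → block sizes [2, 2]

Assembling the blocks gives a Jordan form
J =
  [-2,  1,  0,  0]
  [ 0, -2,  0,  0]
  [ 0,  0, -2,  1]
  [ 0,  0,  0, -2]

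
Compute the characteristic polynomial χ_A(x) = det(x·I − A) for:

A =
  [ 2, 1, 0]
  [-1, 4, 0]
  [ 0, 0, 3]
x^3 - 9*x^2 + 27*x - 27

Expanding det(x·I − A) (e.g. by cofactor expansion or by noting that A is similar to its Jordan form J, which has the same characteristic polynomial as A) gives
  χ_A(x) = x^3 - 9*x^2 + 27*x - 27
which factors as (x - 3)^3. The eigenvalues (with algebraic multiplicities) are λ = 3 with multiplicity 3.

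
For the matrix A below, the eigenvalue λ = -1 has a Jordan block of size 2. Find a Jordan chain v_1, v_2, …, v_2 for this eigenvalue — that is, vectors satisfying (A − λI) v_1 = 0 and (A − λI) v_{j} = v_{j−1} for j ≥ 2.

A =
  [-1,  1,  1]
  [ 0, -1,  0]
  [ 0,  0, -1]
A Jordan chain for λ = -1 of length 2:
v_1 = (1, 0, 0)ᵀ
v_2 = (0, 1, 0)ᵀ

Let N = A − (-1)·I. We want v_2 with N^2 v_2 = 0 but N^1 v_2 ≠ 0; then v_{j-1} := N · v_j for j = 2, …, 2.

Pick v_2 = (0, 1, 0)ᵀ.
Then v_1 = N · v_2 = (1, 0, 0)ᵀ.

Sanity check: (A − (-1)·I) v_1 = (0, 0, 0)ᵀ = 0. ✓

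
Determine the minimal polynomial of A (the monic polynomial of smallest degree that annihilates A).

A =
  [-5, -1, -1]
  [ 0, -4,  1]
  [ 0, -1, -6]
x^2 + 10*x + 25

The characteristic polynomial is χ_A(x) = (x + 5)^3, so the eigenvalues are known. The minimal polynomial is
  m_A(x) = Π_λ (x − λ)^{k_λ}
where k_λ is the size of the *largest* Jordan block for λ (equivalently, the smallest k with (A − λI)^k v = 0 for every generalised eigenvector v of λ).

  λ = -5: largest Jordan block has size 2, contributing (x + 5)^2

So m_A(x) = (x + 5)^2 = x^2 + 10*x + 25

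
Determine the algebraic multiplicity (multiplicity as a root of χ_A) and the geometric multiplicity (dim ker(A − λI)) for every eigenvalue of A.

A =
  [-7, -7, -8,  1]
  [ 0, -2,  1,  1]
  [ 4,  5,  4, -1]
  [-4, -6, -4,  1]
λ = -1: alg = 4, geom = 2

Step 1 — factor the characteristic polynomial to read off the algebraic multiplicities:
  χ_A(x) = (x + 1)^4

Step 2 — compute geometric multiplicities via the rank-nullity identity g(λ) = n − rank(A − λI):
  rank(A − (-1)·I) = 2, so dim ker(A − (-1)·I) = n − 2 = 2

Summary:
  λ = -1: algebraic multiplicity = 4, geometric multiplicity = 2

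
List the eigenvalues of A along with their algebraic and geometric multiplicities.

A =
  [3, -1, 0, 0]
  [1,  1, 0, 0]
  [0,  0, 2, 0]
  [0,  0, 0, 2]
λ = 2: alg = 4, geom = 3

Step 1 — factor the characteristic polynomial to read off the algebraic multiplicities:
  χ_A(x) = (x - 2)^4

Step 2 — compute geometric multiplicities via the rank-nullity identity g(λ) = n − rank(A − λI):
  rank(A − (2)·I) = 1, so dim ker(A − (2)·I) = n − 1 = 3

Summary:
  λ = 2: algebraic multiplicity = 4, geometric multiplicity = 3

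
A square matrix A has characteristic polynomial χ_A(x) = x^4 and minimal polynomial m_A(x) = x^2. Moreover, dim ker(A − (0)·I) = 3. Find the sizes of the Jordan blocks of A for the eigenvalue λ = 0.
Block sizes for λ = 0: [2, 1, 1]

Step 1 — from the characteristic polynomial, algebraic multiplicity of λ = 0 is 4. From dim ker(A − (0)·I) = 3, there are exactly 3 Jordan blocks for λ = 0.
Step 2 — from the minimal polynomial, the factor (x − 0)^2 tells us the largest block for λ = 0 has size 2.
Step 3 — with total size 4, 3 blocks, and largest block 2, the block sizes (in nonincreasing order) are [2, 1, 1].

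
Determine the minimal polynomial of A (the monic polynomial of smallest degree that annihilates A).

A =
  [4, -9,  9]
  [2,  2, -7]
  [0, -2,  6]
x^3 - 12*x^2 + 48*x - 64

The characteristic polynomial is χ_A(x) = (x - 4)^3, so the eigenvalues are known. The minimal polynomial is
  m_A(x) = Π_λ (x − λ)^{k_λ}
where k_λ is the size of the *largest* Jordan block for λ (equivalently, the smallest k with (A − λI)^k v = 0 for every generalised eigenvector v of λ).

  λ = 4: largest Jordan block has size 3, contributing (x − 4)^3

So m_A(x) = (x - 4)^3 = x^3 - 12*x^2 + 48*x - 64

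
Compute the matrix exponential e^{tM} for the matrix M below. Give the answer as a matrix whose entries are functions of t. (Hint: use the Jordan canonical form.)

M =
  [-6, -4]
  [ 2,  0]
e^{tM} =
  [-exp(-2*t) + 2*exp(-4*t), -2*exp(-2*t) + 2*exp(-4*t)]
  [exp(-2*t) - exp(-4*t), 2*exp(-2*t) - exp(-4*t)]

Strategy: write M = P · J · P⁻¹ where J is a Jordan canonical form, so e^{tM} = P · e^{tJ} · P⁻¹, and e^{tJ} can be computed block-by-block.

M has Jordan form
J =
  [-4,  0]
  [ 0, -2]
(up to reordering of blocks).

Per-block formulas:
  For a 1×1 block at λ = -4: exp(t · [-4]) = [e^(-4t)].
  For a 1×1 block at λ = -2: exp(t · [-2]) = [e^(-2t)].

After assembling e^{tJ} and conjugating by P, we get:

e^{tM} =
  [-exp(-2*t) + 2*exp(-4*t), -2*exp(-2*t) + 2*exp(-4*t)]
  [exp(-2*t) - exp(-4*t), 2*exp(-2*t) - exp(-4*t)]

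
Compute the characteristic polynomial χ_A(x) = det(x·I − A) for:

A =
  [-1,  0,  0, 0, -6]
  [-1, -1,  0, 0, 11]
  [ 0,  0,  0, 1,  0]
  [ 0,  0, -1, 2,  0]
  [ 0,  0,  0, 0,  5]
x^5 - 5*x^4 - 2*x^3 + 10*x^2 + x - 5

Expanding det(x·I − A) (e.g. by cofactor expansion or by noting that A is similar to its Jordan form J, which has the same characteristic polynomial as A) gives
  χ_A(x) = x^5 - 5*x^4 - 2*x^3 + 10*x^2 + x - 5
which factors as (x - 5)*(x - 1)^2*(x + 1)^2. The eigenvalues (with algebraic multiplicities) are λ = -1 with multiplicity 2, λ = 1 with multiplicity 2, λ = 5 with multiplicity 1.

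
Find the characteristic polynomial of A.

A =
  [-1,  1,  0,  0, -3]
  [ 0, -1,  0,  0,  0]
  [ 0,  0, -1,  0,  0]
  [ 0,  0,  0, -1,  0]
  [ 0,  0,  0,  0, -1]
x^5 + 5*x^4 + 10*x^3 + 10*x^2 + 5*x + 1

Expanding det(x·I − A) (e.g. by cofactor expansion or by noting that A is similar to its Jordan form J, which has the same characteristic polynomial as A) gives
  χ_A(x) = x^5 + 5*x^4 + 10*x^3 + 10*x^2 + 5*x + 1
which factors as (x + 1)^5. The eigenvalues (with algebraic multiplicities) are λ = -1 with multiplicity 5.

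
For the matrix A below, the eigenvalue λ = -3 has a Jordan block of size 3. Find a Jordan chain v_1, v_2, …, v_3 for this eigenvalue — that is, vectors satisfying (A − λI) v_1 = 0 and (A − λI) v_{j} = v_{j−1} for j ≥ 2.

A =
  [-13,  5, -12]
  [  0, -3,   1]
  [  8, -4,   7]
A Jordan chain for λ = -3 of length 3:
v_1 = (4, 8, 0)ᵀ
v_2 = (-10, 0, 8)ᵀ
v_3 = (1, 0, 0)ᵀ

Let N = A − (-3)·I. We want v_3 with N^3 v_3 = 0 but N^2 v_3 ≠ 0; then v_{j-1} := N · v_j for j = 3, …, 2.

Pick v_3 = (1, 0, 0)ᵀ.
Then v_2 = N · v_3 = (-10, 0, 8)ᵀ.
Then v_1 = N · v_2 = (4, 8, 0)ᵀ.

Sanity check: (A − (-3)·I) v_1 = (0, 0, 0)ᵀ = 0. ✓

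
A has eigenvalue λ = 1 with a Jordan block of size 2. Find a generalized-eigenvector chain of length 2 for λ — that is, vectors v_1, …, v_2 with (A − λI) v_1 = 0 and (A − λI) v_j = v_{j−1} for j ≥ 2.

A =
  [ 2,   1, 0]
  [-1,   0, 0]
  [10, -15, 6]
A Jordan chain for λ = 1 of length 2:
v_1 = (5, -5, -25)ᵀ
v_2 = (2, 3, 0)ᵀ

Let N = A − (1)·I. We want v_2 with N^2 v_2 = 0 but N^1 v_2 ≠ 0; then v_{j-1} := N · v_j for j = 2, …, 2.

Pick v_2 = (2, 3, 0)ᵀ.
Then v_1 = N · v_2 = (5, -5, -25)ᵀ.

Sanity check: (A − (1)·I) v_1 = (0, 0, 0)ᵀ = 0. ✓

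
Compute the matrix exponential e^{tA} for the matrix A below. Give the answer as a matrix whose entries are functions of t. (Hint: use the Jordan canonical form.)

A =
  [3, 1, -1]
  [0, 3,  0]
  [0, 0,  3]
e^{tA} =
  [exp(3*t), t*exp(3*t), -t*exp(3*t)]
  [0, exp(3*t), 0]
  [0, 0, exp(3*t)]

Strategy: write A = P · J · P⁻¹ where J is a Jordan canonical form, so e^{tA} = P · e^{tJ} · P⁻¹, and e^{tJ} can be computed block-by-block.

A has Jordan form
J =
  [3, 1, 0]
  [0, 3, 0]
  [0, 0, 3]
(up to reordering of blocks).

Per-block formulas:
  For a 1×1 block at λ = 3: exp(t · [3]) = [e^(3t)].
  For a 2×2 Jordan block J_2(3): exp(t · J_2(3)) = e^(3t)·(I + t·N), where N is the 2×2 nilpotent shift.

After assembling e^{tJ} and conjugating by P, we get:

e^{tA} =
  [exp(3*t), t*exp(3*t), -t*exp(3*t)]
  [0, exp(3*t), 0]
  [0, 0, exp(3*t)]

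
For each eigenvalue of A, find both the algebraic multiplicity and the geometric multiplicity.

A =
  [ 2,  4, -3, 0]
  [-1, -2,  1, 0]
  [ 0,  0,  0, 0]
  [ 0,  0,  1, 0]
λ = 0: alg = 4, geom = 2

Step 1 — factor the characteristic polynomial to read off the algebraic multiplicities:
  χ_A(x) = x^4

Step 2 — compute geometric multiplicities via the rank-nullity identity g(λ) = n − rank(A − λI):
  rank(A − (0)·I) = 2, so dim ker(A − (0)·I) = n − 2 = 2

Summary:
  λ = 0: algebraic multiplicity = 4, geometric multiplicity = 2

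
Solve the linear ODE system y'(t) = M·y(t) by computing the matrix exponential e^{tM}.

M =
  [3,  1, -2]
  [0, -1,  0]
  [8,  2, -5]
e^{tM} =
  [4*t*exp(-t) + exp(-t), t*exp(-t), -2*t*exp(-t)]
  [0, exp(-t), 0]
  [8*t*exp(-t), 2*t*exp(-t), -4*t*exp(-t) + exp(-t)]

Strategy: write M = P · J · P⁻¹ where J is a Jordan canonical form, so e^{tM} = P · e^{tJ} · P⁻¹, and e^{tJ} can be computed block-by-block.

M has Jordan form
J =
  [-1,  1,  0]
  [ 0, -1,  0]
  [ 0,  0, -1]
(up to reordering of blocks).

Per-block formulas:
  For a 2×2 Jordan block J_2(-1): exp(t · J_2(-1)) = e^(-1t)·(I + t·N), where N is the 2×2 nilpotent shift.
  For a 1×1 block at λ = -1: exp(t · [-1]) = [e^(-1t)].

After assembling e^{tJ} and conjugating by P, we get:

e^{tM} =
  [4*t*exp(-t) + exp(-t), t*exp(-t), -2*t*exp(-t)]
  [0, exp(-t), 0]
  [8*t*exp(-t), 2*t*exp(-t), -4*t*exp(-t) + exp(-t)]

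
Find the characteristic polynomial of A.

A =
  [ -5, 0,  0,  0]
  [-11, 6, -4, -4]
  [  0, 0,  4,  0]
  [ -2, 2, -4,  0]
x^4 - 5*x^3 - 18*x^2 + 128*x - 160

Expanding det(x·I − A) (e.g. by cofactor expansion or by noting that A is similar to its Jordan form J, which has the same characteristic polynomial as A) gives
  χ_A(x) = x^4 - 5*x^3 - 18*x^2 + 128*x - 160
which factors as (x - 4)^2*(x - 2)*(x + 5). The eigenvalues (with algebraic multiplicities) are λ = -5 with multiplicity 1, λ = 2 with multiplicity 1, λ = 4 with multiplicity 2.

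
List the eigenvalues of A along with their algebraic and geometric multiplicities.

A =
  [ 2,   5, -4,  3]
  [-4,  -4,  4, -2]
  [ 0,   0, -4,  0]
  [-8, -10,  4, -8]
λ = -4: alg = 3, geom = 2; λ = -2: alg = 1, geom = 1

Step 1 — factor the characteristic polynomial to read off the algebraic multiplicities:
  χ_A(x) = (x + 2)*(x + 4)^3

Step 2 — compute geometric multiplicities via the rank-nullity identity g(λ) = n − rank(A − λI):
  rank(A − (-4)·I) = 2, so dim ker(A − (-4)·I) = n − 2 = 2
  rank(A − (-2)·I) = 3, so dim ker(A − (-2)·I) = n − 3 = 1

Summary:
  λ = -4: algebraic multiplicity = 3, geometric multiplicity = 2
  λ = -2: algebraic multiplicity = 1, geometric multiplicity = 1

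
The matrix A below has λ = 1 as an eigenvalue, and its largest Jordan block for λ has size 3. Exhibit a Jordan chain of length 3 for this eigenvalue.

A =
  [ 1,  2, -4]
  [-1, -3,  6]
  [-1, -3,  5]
A Jordan chain for λ = 1 of length 3:
v_1 = (2, -2, -1)ᵀ
v_2 = (0, -1, -1)ᵀ
v_3 = (1, 0, 0)ᵀ

Let N = A − (1)·I. We want v_3 with N^3 v_3 = 0 but N^2 v_3 ≠ 0; then v_{j-1} := N · v_j for j = 3, …, 2.

Pick v_3 = (1, 0, 0)ᵀ.
Then v_2 = N · v_3 = (0, -1, -1)ᵀ.
Then v_1 = N · v_2 = (2, -2, -1)ᵀ.

Sanity check: (A − (1)·I) v_1 = (0, 0, 0)ᵀ = 0. ✓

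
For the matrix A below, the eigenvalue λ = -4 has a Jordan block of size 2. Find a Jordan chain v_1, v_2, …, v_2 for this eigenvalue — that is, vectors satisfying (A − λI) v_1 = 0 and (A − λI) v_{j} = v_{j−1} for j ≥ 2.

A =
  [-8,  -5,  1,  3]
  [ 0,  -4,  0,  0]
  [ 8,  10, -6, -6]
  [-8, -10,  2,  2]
A Jordan chain for λ = -4 of length 2:
v_1 = (-4, 0, 8, -8)ᵀ
v_2 = (1, 0, 0, 0)ᵀ

Let N = A − (-4)·I. We want v_2 with N^2 v_2 = 0 but N^1 v_2 ≠ 0; then v_{j-1} := N · v_j for j = 2, …, 2.

Pick v_2 = (1, 0, 0, 0)ᵀ.
Then v_1 = N · v_2 = (-4, 0, 8, -8)ᵀ.

Sanity check: (A − (-4)·I) v_1 = (0, 0, 0, 0)ᵀ = 0. ✓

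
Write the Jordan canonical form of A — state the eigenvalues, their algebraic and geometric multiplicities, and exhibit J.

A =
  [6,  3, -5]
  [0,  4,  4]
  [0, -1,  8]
J_3(6)

The characteristic polynomial is
  det(x·I − A) = x^3 - 18*x^2 + 108*x - 216 = (x - 6)^3

Eigenvalues and multiplicities (the geometric multiplicity of λ is n − rank(A − λI), which equals the number of Jordan blocks for λ):
  λ = 6: algebraic multiplicity = 3, geometric multiplicity = 1

Determining the block sizes for each eigenvalue:
  λ = 6: one block (gm = 1), so the single block has size am = 3 → block sizes [3]

Assembling the blocks gives a Jordan form
J =
  [6, 1, 0]
  [0, 6, 1]
  [0, 0, 6]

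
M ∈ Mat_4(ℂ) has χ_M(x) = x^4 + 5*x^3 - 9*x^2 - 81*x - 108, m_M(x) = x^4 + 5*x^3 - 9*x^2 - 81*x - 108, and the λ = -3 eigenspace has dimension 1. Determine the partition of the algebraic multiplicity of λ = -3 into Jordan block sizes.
Block sizes for λ = -3: [3]

Step 1 — from the characteristic polynomial, algebraic multiplicity of λ = -3 is 3. From dim ker(M − (-3)·I) = 1, there are exactly 1 Jordan blocks for λ = -3.
Step 2 — from the minimal polynomial, the factor (x + 3)^3 tells us the largest block for λ = -3 has size 3.
Step 3 — with total size 3, 1 blocks, and largest block 3, the block sizes (in nonincreasing order) are [3].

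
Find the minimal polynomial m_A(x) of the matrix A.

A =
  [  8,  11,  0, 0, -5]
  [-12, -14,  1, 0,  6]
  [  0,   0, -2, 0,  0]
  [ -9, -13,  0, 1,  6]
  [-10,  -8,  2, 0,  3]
x^5 + 4*x^4 + x^3 - 10*x^2 - 4*x + 8

The characteristic polynomial is χ_A(x) = (x - 1)^2*(x + 2)^3, so the eigenvalues are known. The minimal polynomial is
  m_A(x) = Π_λ (x − λ)^{k_λ}
where k_λ is the size of the *largest* Jordan block for λ (equivalently, the smallest k with (A − λI)^k v = 0 for every generalised eigenvector v of λ).

  λ = -2: largest Jordan block has size 3, contributing (x + 2)^3
  λ = 1: largest Jordan block has size 2, contributing (x − 1)^2

So m_A(x) = (x - 1)^2*(x + 2)^3 = x^5 + 4*x^4 + x^3 - 10*x^2 - 4*x + 8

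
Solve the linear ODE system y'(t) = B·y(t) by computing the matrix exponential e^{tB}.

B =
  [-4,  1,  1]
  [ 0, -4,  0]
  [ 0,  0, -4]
e^{tB} =
  [exp(-4*t), t*exp(-4*t), t*exp(-4*t)]
  [0, exp(-4*t), 0]
  [0, 0, exp(-4*t)]

Strategy: write B = P · J · P⁻¹ where J is a Jordan canonical form, so e^{tB} = P · e^{tJ} · P⁻¹, and e^{tJ} can be computed block-by-block.

B has Jordan form
J =
  [-4,  1,  0]
  [ 0, -4,  0]
  [ 0,  0, -4]
(up to reordering of blocks).

Per-block formulas:
  For a 1×1 block at λ = -4: exp(t · [-4]) = [e^(-4t)].
  For a 2×2 Jordan block J_2(-4): exp(t · J_2(-4)) = e^(-4t)·(I + t·N), where N is the 2×2 nilpotent shift.

After assembling e^{tJ} and conjugating by P, we get:

e^{tB} =
  [exp(-4*t), t*exp(-4*t), t*exp(-4*t)]
  [0, exp(-4*t), 0]
  [0, 0, exp(-4*t)]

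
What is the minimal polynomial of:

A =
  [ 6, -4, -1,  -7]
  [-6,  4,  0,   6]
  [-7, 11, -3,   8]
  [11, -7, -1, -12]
x^3 + 3*x^2 - 4

The characteristic polynomial is χ_A(x) = (x - 1)*(x + 2)^3, so the eigenvalues are known. The minimal polynomial is
  m_A(x) = Π_λ (x − λ)^{k_λ}
where k_λ is the size of the *largest* Jordan block for λ (equivalently, the smallest k with (A − λI)^k v = 0 for every generalised eigenvector v of λ).

  λ = -2: largest Jordan block has size 2, contributing (x + 2)^2
  λ = 1: largest Jordan block has size 1, contributing (x − 1)

So m_A(x) = (x - 1)*(x + 2)^2 = x^3 + 3*x^2 - 4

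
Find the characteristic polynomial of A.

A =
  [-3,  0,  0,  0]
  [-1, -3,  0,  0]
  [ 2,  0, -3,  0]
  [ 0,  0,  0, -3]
x^4 + 12*x^3 + 54*x^2 + 108*x + 81

Expanding det(x·I − A) (e.g. by cofactor expansion or by noting that A is similar to its Jordan form J, which has the same characteristic polynomial as A) gives
  χ_A(x) = x^4 + 12*x^3 + 54*x^2 + 108*x + 81
which factors as (x + 3)^4. The eigenvalues (with algebraic multiplicities) are λ = -3 with multiplicity 4.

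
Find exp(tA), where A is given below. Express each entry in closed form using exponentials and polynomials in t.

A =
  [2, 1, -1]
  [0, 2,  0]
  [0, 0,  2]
e^{tA} =
  [exp(2*t), t*exp(2*t), -t*exp(2*t)]
  [0, exp(2*t), 0]
  [0, 0, exp(2*t)]

Strategy: write A = P · J · P⁻¹ where J is a Jordan canonical form, so e^{tA} = P · e^{tJ} · P⁻¹, and e^{tJ} can be computed block-by-block.

A has Jordan form
J =
  [2, 1, 0]
  [0, 2, 0]
  [0, 0, 2]
(up to reordering of blocks).

Per-block formulas:
  For a 2×2 Jordan block J_2(2): exp(t · J_2(2)) = e^(2t)·(I + t·N), where N is the 2×2 nilpotent shift.
  For a 1×1 block at λ = 2: exp(t · [2]) = [e^(2t)].

After assembling e^{tJ} and conjugating by P, we get:

e^{tA} =
  [exp(2*t), t*exp(2*t), -t*exp(2*t)]
  [0, exp(2*t), 0]
  [0, 0, exp(2*t)]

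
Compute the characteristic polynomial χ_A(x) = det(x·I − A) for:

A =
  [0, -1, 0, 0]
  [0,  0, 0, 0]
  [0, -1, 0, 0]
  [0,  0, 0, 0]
x^4

Expanding det(x·I − A) (e.g. by cofactor expansion or by noting that A is similar to its Jordan form J, which has the same characteristic polynomial as A) gives
  χ_A(x) = x^4
which factors as x^4. The eigenvalues (with algebraic multiplicities) are λ = 0 with multiplicity 4.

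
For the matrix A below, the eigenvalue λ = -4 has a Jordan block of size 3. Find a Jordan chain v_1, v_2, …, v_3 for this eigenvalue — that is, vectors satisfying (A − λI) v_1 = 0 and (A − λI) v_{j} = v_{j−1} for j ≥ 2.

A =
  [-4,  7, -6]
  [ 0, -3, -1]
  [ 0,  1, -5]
A Jordan chain for λ = -4 of length 3:
v_1 = (1, 0, 0)ᵀ
v_2 = (7, 1, 1)ᵀ
v_3 = (0, 1, 0)ᵀ

Let N = A − (-4)·I. We want v_3 with N^3 v_3 = 0 but N^2 v_3 ≠ 0; then v_{j-1} := N · v_j for j = 3, …, 2.

Pick v_3 = (0, 1, 0)ᵀ.
Then v_2 = N · v_3 = (7, 1, 1)ᵀ.
Then v_1 = N · v_2 = (1, 0, 0)ᵀ.

Sanity check: (A − (-4)·I) v_1 = (0, 0, 0)ᵀ = 0. ✓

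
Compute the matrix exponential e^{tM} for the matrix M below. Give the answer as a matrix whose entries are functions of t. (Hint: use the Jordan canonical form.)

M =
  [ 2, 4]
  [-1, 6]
e^{tM} =
  [-2*t*exp(4*t) + exp(4*t), 4*t*exp(4*t)]
  [-t*exp(4*t), 2*t*exp(4*t) + exp(4*t)]

Strategy: write M = P · J · P⁻¹ where J is a Jordan canonical form, so e^{tM} = P · e^{tJ} · P⁻¹, and e^{tJ} can be computed block-by-block.

M has Jordan form
J =
  [4, 1]
  [0, 4]
(up to reordering of blocks).

Per-block formulas:
  For a 2×2 Jordan block J_2(4): exp(t · J_2(4)) = e^(4t)·(I + t·N), where N is the 2×2 nilpotent shift.

After assembling e^{tJ} and conjugating by P, we get:

e^{tM} =
  [-2*t*exp(4*t) + exp(4*t), 4*t*exp(4*t)]
  [-t*exp(4*t), 2*t*exp(4*t) + exp(4*t)]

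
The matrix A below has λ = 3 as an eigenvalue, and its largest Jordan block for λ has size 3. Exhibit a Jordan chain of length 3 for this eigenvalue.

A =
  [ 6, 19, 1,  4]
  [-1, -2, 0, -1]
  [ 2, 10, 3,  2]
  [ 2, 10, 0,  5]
A Jordan chain for λ = 3 of length 3:
v_1 = (12, -4, 8, 8)ᵀ
v_2 = (19, -5, 10, 10)ᵀ
v_3 = (0, 1, 0, 0)ᵀ

Let N = A − (3)·I. We want v_3 with N^3 v_3 = 0 but N^2 v_3 ≠ 0; then v_{j-1} := N · v_j for j = 3, …, 2.

Pick v_3 = (0, 1, 0, 0)ᵀ.
Then v_2 = N · v_3 = (19, -5, 10, 10)ᵀ.
Then v_1 = N · v_2 = (12, -4, 8, 8)ᵀ.

Sanity check: (A − (3)·I) v_1 = (0, 0, 0, 0)ᵀ = 0. ✓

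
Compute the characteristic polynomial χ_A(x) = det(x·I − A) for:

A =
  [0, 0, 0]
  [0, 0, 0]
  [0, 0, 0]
x^3

Expanding det(x·I − A) (e.g. by cofactor expansion or by noting that A is similar to its Jordan form J, which has the same characteristic polynomial as A) gives
  χ_A(x) = x^3
which factors as x^3. The eigenvalues (with algebraic multiplicities) are λ = 0 with multiplicity 3.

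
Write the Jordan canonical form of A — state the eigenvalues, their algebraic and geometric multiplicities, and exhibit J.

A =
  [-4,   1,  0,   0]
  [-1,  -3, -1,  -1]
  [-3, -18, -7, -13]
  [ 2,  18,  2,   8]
J_3(-4) ⊕ J_1(6)

The characteristic polynomial is
  det(x·I − A) = x^4 + 6*x^3 - 24*x^2 - 224*x - 384 = (x - 6)*(x + 4)^3

Eigenvalues and multiplicities (the geometric multiplicity of λ is n − rank(A − λI), which equals the number of Jordan blocks for λ):
  λ = -4: algebraic multiplicity = 3, geometric multiplicity = 1
  λ = 6: algebraic multiplicity = 1, geometric multiplicity = 1

Determining the block sizes for each eigenvalue:
  λ = -4: one block (gm = 1), so the single block has size am = 3 → block sizes [3]
  λ = 6: one block (gm = 1), so the single block has size am = 1 → block sizes [1]

Assembling the blocks gives a Jordan form
J =
  [-4,  1,  0, 0]
  [ 0, -4,  1, 0]
  [ 0,  0, -4, 0]
  [ 0,  0,  0, 6]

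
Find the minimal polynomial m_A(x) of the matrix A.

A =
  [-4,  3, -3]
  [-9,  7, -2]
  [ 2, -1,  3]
x^3 - 6*x^2 + 12*x - 8

The characteristic polynomial is χ_A(x) = (x - 2)^3, so the eigenvalues are known. The minimal polynomial is
  m_A(x) = Π_λ (x − λ)^{k_λ}
where k_λ is the size of the *largest* Jordan block for λ (equivalently, the smallest k with (A − λI)^k v = 0 for every generalised eigenvector v of λ).

  λ = 2: largest Jordan block has size 3, contributing (x − 2)^3

So m_A(x) = (x - 2)^3 = x^3 - 6*x^2 + 12*x - 8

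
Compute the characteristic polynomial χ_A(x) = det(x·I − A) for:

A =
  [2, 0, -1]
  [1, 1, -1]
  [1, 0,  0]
x^3 - 3*x^2 + 3*x - 1

Expanding det(x·I − A) (e.g. by cofactor expansion or by noting that A is similar to its Jordan form J, which has the same characteristic polynomial as A) gives
  χ_A(x) = x^3 - 3*x^2 + 3*x - 1
which factors as (x - 1)^3. The eigenvalues (with algebraic multiplicities) are λ = 1 with multiplicity 3.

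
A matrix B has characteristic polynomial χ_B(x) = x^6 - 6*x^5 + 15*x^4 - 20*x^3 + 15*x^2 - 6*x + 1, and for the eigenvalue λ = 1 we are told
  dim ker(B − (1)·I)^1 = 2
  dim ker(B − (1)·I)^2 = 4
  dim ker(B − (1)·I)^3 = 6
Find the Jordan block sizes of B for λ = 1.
Block sizes for λ = 1: [3, 3]

From the dimensions of kernels of powers, the number of Jordan blocks of size at least j is d_j − d_{j−1} where d_j = dim ker(N^j) (with d_0 = 0). Computing the differences gives [2, 2, 2].
The number of blocks of size exactly k is (#blocks of size ≥ k) − (#blocks of size ≥ k + 1), so the partition is: 2 block(s) of size 3.
In nonincreasing order the block sizes are [3, 3].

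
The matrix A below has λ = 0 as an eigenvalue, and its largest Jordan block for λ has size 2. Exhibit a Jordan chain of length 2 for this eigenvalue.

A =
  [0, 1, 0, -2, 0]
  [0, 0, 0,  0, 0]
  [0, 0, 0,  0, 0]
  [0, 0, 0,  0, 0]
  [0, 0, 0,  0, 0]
A Jordan chain for λ = 0 of length 2:
v_1 = (1, 0, 0, 0, 0)ᵀ
v_2 = (0, 1, 0, 0, 0)ᵀ

Let N = A − (0)·I. We want v_2 with N^2 v_2 = 0 but N^1 v_2 ≠ 0; then v_{j-1} := N · v_j for j = 2, …, 2.

Pick v_2 = (0, 1, 0, 0, 0)ᵀ.
Then v_1 = N · v_2 = (1, 0, 0, 0, 0)ᵀ.

Sanity check: (A − (0)·I) v_1 = (0, 0, 0, 0, 0)ᵀ = 0. ✓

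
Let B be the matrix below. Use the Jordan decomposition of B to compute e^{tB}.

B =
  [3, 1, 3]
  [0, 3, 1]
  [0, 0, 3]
e^{tB} =
  [exp(3*t), t*exp(3*t), t^2*exp(3*t)/2 + 3*t*exp(3*t)]
  [0, exp(3*t), t*exp(3*t)]
  [0, 0, exp(3*t)]

Strategy: write B = P · J · P⁻¹ where J is a Jordan canonical form, so e^{tB} = P · e^{tJ} · P⁻¹, and e^{tJ} can be computed block-by-block.

B has Jordan form
J =
  [3, 1, 0]
  [0, 3, 1]
  [0, 0, 3]
(up to reordering of blocks).

Per-block formulas:
  For a 3×3 Jordan block J_3(3): exp(t · J_3(3)) = e^(3t)·(I + t·N + (t^2/2)·N^2), where N is the 3×3 nilpotent shift.

After assembling e^{tJ} and conjugating by P, we get:

e^{tB} =
  [exp(3*t), t*exp(3*t), t^2*exp(3*t)/2 + 3*t*exp(3*t)]
  [0, exp(3*t), t*exp(3*t)]
  [0, 0, exp(3*t)]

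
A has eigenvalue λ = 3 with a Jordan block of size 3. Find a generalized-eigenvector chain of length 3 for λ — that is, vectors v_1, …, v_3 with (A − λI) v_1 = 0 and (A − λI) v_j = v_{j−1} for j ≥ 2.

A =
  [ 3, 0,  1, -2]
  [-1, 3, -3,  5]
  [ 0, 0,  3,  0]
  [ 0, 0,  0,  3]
A Jordan chain for λ = 3 of length 3:
v_1 = (0, -1, 0, 0)ᵀ
v_2 = (1, -3, 0, 0)ᵀ
v_3 = (0, 0, 1, 0)ᵀ

Let N = A − (3)·I. We want v_3 with N^3 v_3 = 0 but N^2 v_3 ≠ 0; then v_{j-1} := N · v_j for j = 3, …, 2.

Pick v_3 = (0, 0, 1, 0)ᵀ.
Then v_2 = N · v_3 = (1, -3, 0, 0)ᵀ.
Then v_1 = N · v_2 = (0, -1, 0, 0)ᵀ.

Sanity check: (A − (3)·I) v_1 = (0, 0, 0, 0)ᵀ = 0. ✓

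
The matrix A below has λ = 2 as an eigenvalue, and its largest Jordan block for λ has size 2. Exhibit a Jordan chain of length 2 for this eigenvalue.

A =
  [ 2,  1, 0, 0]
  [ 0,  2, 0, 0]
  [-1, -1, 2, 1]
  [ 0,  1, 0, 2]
A Jordan chain for λ = 2 of length 2:
v_1 = (0, 0, -1, 0)ᵀ
v_2 = (1, 0, 0, 0)ᵀ

Let N = A − (2)·I. We want v_2 with N^2 v_2 = 0 but N^1 v_2 ≠ 0; then v_{j-1} := N · v_j for j = 2, …, 2.

Pick v_2 = (1, 0, 0, 0)ᵀ.
Then v_1 = N · v_2 = (0, 0, -1, 0)ᵀ.

Sanity check: (A − (2)·I) v_1 = (0, 0, 0, 0)ᵀ = 0. ✓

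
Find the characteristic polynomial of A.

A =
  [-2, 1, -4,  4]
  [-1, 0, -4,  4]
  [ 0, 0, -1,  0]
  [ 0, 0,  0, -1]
x^4 + 4*x^3 + 6*x^2 + 4*x + 1

Expanding det(x·I − A) (e.g. by cofactor expansion or by noting that A is similar to its Jordan form J, which has the same characteristic polynomial as A) gives
  χ_A(x) = x^4 + 4*x^3 + 6*x^2 + 4*x + 1
which factors as (x + 1)^4. The eigenvalues (with algebraic multiplicities) are λ = -1 with multiplicity 4.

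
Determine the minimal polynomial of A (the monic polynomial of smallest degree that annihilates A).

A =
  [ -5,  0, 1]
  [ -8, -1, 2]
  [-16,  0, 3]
x^2 + 2*x + 1

The characteristic polynomial is χ_A(x) = (x + 1)^3, so the eigenvalues are known. The minimal polynomial is
  m_A(x) = Π_λ (x − λ)^{k_λ}
where k_λ is the size of the *largest* Jordan block for λ (equivalently, the smallest k with (A − λI)^k v = 0 for every generalised eigenvector v of λ).

  λ = -1: largest Jordan block has size 2, contributing (x + 1)^2

So m_A(x) = (x + 1)^2 = x^2 + 2*x + 1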